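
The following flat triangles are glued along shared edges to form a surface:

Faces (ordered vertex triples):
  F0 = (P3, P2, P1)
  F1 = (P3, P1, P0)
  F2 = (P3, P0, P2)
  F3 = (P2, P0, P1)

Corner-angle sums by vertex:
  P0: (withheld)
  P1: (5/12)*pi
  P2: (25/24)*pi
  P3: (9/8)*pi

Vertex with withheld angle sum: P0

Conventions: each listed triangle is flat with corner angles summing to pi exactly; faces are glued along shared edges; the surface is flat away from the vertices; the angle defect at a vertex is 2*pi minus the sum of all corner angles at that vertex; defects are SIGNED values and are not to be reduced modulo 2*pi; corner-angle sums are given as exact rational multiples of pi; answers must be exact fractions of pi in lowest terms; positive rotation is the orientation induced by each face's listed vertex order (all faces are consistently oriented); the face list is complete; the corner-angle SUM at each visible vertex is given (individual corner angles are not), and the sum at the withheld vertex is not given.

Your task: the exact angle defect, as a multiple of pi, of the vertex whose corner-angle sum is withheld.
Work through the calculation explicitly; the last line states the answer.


V = 4, E = 6, F = 4; chi = V - E + F = 2
Gauss-Bonnet: total defect = 2*pi*chi = 4*pi; visible defects sum to (41/12)*pi

Answer: defect(P0) = (7/12)*pi


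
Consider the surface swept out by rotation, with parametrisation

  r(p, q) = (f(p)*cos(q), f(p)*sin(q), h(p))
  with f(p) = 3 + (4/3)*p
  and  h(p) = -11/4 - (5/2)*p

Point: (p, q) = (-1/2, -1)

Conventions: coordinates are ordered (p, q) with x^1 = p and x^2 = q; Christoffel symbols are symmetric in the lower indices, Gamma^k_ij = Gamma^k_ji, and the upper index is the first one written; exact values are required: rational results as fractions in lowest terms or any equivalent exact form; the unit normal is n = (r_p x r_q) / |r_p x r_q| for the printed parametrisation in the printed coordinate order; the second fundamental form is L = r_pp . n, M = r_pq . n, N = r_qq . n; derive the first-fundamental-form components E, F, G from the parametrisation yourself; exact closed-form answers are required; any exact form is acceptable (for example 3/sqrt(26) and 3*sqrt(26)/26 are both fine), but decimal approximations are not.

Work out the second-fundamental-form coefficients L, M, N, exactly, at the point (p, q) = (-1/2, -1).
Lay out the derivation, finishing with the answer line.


f = 7/3, f' = 4/3, f'' = 0, h' = -5/2, h'' = 0
E = 289/36, F = 0, G = 49/9; answer radicand W^2 = 289/36
unnormalised second-form numerators: l = 0, m = 0, n = -35/6; L = l/sqrt(289/36), and similarly M = m/sqrt(W^2), N = n/sqrt(W^2)

Answer: L = 0, M = 0, N = -35/17


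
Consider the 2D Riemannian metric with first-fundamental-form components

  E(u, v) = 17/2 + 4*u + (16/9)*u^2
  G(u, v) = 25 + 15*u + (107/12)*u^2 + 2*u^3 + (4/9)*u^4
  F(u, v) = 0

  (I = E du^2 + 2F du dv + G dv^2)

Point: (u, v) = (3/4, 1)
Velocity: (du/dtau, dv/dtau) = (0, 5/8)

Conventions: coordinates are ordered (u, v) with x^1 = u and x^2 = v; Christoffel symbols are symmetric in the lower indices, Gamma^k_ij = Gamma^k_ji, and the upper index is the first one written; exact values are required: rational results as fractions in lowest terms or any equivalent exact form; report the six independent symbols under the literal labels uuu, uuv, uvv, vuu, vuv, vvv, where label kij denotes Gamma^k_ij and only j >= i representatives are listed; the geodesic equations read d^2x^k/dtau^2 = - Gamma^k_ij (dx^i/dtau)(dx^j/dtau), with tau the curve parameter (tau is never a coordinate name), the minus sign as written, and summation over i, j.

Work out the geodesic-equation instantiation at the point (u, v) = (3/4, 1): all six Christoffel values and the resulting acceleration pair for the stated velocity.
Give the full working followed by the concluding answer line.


E = 25/2, F = 0, G = 169/4 at the point
E_u = 20/3, E_v = 0, F_u = 0, F_v = 0, G_u = 65/2, G_v = 0
EG - F^2 = 4225/8;  g^inv = (8/4225) * [[169/4, 0], [0, 25/2]]
first-kind symbols [ij,l] = (1/2)(d_i g_jl + d_j g_il - d_l g_ij): [uu,u] = E_u/2 = 10/3, [uu,v] = F_u - E_v/2 = 0, [uv,u] = E_v/2 = 0, [uv,v] = G_u/2 = 65/4, [vv,u] = F_v - G_u/2 = -65/4, [vv,v] = G_v/2 = 0
Gamma^u_ij = (G*[ij,u] - F*[ij,v])/(EG - F^2), Gamma^v_ij = (E*[ij,v] - F*[ij,u])/(EG - F^2)
Gamma_uuu = 4/15, Gamma_uuv = 0, Gamma_uvv = -13/10, Gamma_vuu = 0, Gamma_vuv = 5/13, Gamma_vvv = 0
d^2u/dtau^2 = -(Gamma_uuu*(0)^2 + 2*Gamma_uuv*(0)*(5/8) + Gamma_uvv*(5/8)^2) = 65/128
d^2v/dtau^2 = -(Gamma_vuu*(0)^2 + 2*Gamma_vuv*(0)*(5/8) + Gamma_vvv*(5/8)^2) = 0

Answer: Gamma_uuu = 4/15, Gamma_uuv = 0, Gamma_uvv = -13/10, Gamma_vuu = 0, Gamma_vuv = 5/13, Gamma_vvv = 0; accelerations (d^2u/dtau^2, d^2v/dtau^2) = (65/128, 0)


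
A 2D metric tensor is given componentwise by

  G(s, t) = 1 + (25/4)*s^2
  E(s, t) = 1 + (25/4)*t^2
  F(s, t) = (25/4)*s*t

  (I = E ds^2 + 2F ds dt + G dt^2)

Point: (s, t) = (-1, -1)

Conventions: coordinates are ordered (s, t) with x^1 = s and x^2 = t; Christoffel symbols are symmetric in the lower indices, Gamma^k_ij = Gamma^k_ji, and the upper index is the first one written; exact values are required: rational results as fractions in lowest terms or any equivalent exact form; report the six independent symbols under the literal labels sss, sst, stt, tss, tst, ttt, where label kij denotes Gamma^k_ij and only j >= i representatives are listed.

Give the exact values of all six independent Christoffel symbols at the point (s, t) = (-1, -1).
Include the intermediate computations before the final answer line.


E = 29/4, F = 25/4, G = 29/4 at the point
E_s = 0, E_t = -25/2, F_s = -25/4, F_t = -25/4, G_s = -25/2, G_t = 0
EG - F^2 = 27/2;  g^inv = (2/27) * [[29/4, -25/4], [-25/4, 29/4]]
first-kind symbols [ij,l] = (1/2)(d_i g_jl + d_j g_il - d_l g_ij): [ss,s] = E_s/2 = 0, [ss,t] = F_s - E_t/2 = 0, [st,s] = E_t/2 = -25/4, [st,t] = G_s/2 = -25/4, [tt,s] = F_t - G_s/2 = 0, [tt,t] = G_t/2 = 0
Gamma^s_ij = (G*[ij,s] - F*[ij,t])/(EG - F^2), Gamma^t_ij = (E*[ij,t] - F*[ij,s])/(EG - F^2)

Answer: Gamma_sss = 0, Gamma_sst = -25/54, Gamma_stt = 0, Gamma_tss = 0, Gamma_tst = -25/54, Gamma_ttt = 0


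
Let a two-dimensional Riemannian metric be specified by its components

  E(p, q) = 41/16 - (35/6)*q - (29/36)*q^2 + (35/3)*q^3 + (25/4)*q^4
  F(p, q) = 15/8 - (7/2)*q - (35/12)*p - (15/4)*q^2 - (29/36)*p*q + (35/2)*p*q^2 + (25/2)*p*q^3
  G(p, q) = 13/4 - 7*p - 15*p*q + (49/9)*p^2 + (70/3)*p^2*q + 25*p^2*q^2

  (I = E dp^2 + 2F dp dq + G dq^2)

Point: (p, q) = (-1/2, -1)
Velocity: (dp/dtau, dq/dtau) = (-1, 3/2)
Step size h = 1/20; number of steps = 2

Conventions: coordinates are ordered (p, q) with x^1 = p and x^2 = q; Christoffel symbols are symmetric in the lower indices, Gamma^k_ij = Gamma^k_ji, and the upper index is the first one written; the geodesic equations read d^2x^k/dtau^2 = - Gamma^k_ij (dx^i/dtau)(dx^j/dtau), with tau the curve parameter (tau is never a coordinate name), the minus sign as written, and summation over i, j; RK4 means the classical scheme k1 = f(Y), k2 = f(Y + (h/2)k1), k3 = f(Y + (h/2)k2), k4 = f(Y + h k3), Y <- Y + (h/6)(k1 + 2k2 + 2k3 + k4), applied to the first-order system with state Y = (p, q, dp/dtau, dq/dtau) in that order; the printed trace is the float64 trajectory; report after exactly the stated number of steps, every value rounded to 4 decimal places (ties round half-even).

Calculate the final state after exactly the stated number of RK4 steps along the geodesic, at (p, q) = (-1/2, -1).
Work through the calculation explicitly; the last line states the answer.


f(Y) = (dp/dtau, dq/dtau, -Gamma^p_ij Y'^i Y'^j, -Gamma^q_ij Y'^i Y'^j) with the Gammas evaluated at the stage position; h = 0.050000; intermediate values shown to 6 dp
step 0: p = -0.5000, q = -1.0000, dp/dtau = -1.0000, dq/dtau = 1.5000
step 1:
  k1: at (p, q) = (-0.500000, -1.000000), (dp/dtau, dq/dtau) = (-1.000000, 1.500000); Gamma_ppp = 0.000000, Gamma_ppq = 1.312303, Gamma_pqq = 1.230284, Gamma_qpp = 0.000000, Gamma_qpq = 0.201893, Gamma_qqq = 0.189274; k1 = (-1.000000, 1.500000, 1.168770, 0.179811)
  k2: at (p, q) = (-0.525000, -0.962500), (dp/dtau, dq/dtau) = (-0.970781, 1.504495); Gamma_ppp = 0.000000, Gamma_ppq = 1.203022, Gamma_pqq = 1.273788, Gamma_qpp = 0.000000, Gamma_qpq = 0.202340, Gamma_qqq = 0.214243; k2 = (-0.970781, 1.504495, 0.630885, 0.106111)
  k3: at (p, q) = (-0.524270, -0.962388), (dp/dtau, dq/dtau) = (-0.984228, 1.502653); Gamma_ppp = 0.000000, Gamma_ppq = 1.202293, Gamma_pqq = 1.271533, Gamma_qpp = 0.000000, Gamma_qpq = 0.204315, Gamma_qqq = 0.216082; k3 = (-0.984228, 1.502653, 0.685192, 0.116440)
  k4: at (p, q) = (-0.549211, -0.924867), (dp/dtau, dq/dtau) = (-0.965740, 1.505822); Gamma_ppp = 0.000000, Gamma_ppq = 1.089255, Gamma_pqq = 1.305610, Gamma_qpp = 0.000000, Gamma_qpq = 0.207418, Gamma_qqq = 0.248617; k4 = (-0.965740, 1.505822, 0.207592, 0.039530)
  Y <- Y + (h/6)(k1 + 2k2 + 2k3 + k4): p = -0.5490, q = -0.9248, dp/dtau = -0.9666, dq/dtau = 1.5055
step 2:
  k1: at (p, q) = (-0.548965, -0.924832), (dp/dtau, dq/dtau) = (-0.966596, 1.505537); Gamma_ppp = 0.000000, Gamma_ppq = 1.089027, Gamma_pqq = 1.304850, Gamma_qpp = 0.000000, Gamma_qpq = 0.207929, Gamma_qqq = 0.249136; k1 = (-0.966596, 1.505537, 0.211977, 0.040473)
  k2: at (p, q) = (-0.573130, -0.887194), (dp/dtau, dq/dtau) = (-0.961296, 1.506549); Gamma_ppp = 0.000000, Gamma_ppq = 0.975198, Gamma_pqq = 1.329081, Gamma_qpp = 0.000000, Gamma_qpq = 0.212671, Gamma_qqq = 0.289845; k2 = (-0.961296, 1.506549, -0.191960, -0.041863)
  k3: at (p, q) = (-0.572997, -0.887169), (dp/dtau, dq/dtau) = (-0.971395, 1.504490); Gamma_ppp = 0.000000, Gamma_ppq = 0.975060, Gamma_pqq = 1.328666, Gamma_qpp = 0.000000, Gamma_qpq = 0.212885, Gamma_qqq = 0.290088; k3 = (-0.971395, 1.504490, -0.157413, -0.034368)
  k4: at (p, q) = (-0.597534, -0.849608), (dp/dtau, dq/dtau) = (-0.974466, 1.503819); Gamma_ppp = 0.000000, Gamma_ppq = 0.863684, Gamma_pqq = 1.347677, Gamma_qpp = 0.000000, Gamma_qpq = 0.215279, Gamma_qqq = 0.335918; k4 = (-0.974466, 1.503819, -0.516410, -0.128719)
  Y <- Y + (h/6)(k1 + 2k2 + 2k3 + k4): p = -0.5974, q = -0.8496, dp/dtau = -0.9750, dq/dtau = 1.5035

Answer: p = -0.5974, q = -0.8496, dp/dtau = -0.9750, dq/dtau = 1.5035


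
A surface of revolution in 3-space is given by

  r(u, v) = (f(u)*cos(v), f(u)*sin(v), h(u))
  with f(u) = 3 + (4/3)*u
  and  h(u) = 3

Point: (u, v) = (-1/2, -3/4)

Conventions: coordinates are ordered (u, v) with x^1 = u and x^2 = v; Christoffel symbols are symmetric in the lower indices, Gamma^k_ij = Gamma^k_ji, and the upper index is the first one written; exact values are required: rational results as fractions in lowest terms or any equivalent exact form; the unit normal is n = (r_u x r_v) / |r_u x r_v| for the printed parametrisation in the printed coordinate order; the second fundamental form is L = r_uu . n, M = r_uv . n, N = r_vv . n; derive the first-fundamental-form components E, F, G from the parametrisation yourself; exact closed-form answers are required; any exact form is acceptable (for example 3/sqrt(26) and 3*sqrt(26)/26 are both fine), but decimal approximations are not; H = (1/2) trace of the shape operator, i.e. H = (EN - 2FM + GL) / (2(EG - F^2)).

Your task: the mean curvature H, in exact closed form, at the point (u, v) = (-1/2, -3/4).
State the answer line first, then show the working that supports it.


Answer: H = 0

f = 7/3, f' = 4/3, f'' = 0, h' = 0, h'' = 0
E = 16/9, F = 0, G = 49/9; answer radicand W^2 = 16/9
unnormalised second-form numerators: l = 0, m = 0, n = 0; L = l/sqrt(16/9), and similarly M = m/sqrt(W^2), N = n/sqrt(W^2)
H = (E*n - 2*F*m + G*l) / (2*(EG - F^2)*sqrt(W^2)); E*n - 2*F*m + G*l = 0, EG - F^2 = 784/81, so H = (0)/sqrt(16/9)


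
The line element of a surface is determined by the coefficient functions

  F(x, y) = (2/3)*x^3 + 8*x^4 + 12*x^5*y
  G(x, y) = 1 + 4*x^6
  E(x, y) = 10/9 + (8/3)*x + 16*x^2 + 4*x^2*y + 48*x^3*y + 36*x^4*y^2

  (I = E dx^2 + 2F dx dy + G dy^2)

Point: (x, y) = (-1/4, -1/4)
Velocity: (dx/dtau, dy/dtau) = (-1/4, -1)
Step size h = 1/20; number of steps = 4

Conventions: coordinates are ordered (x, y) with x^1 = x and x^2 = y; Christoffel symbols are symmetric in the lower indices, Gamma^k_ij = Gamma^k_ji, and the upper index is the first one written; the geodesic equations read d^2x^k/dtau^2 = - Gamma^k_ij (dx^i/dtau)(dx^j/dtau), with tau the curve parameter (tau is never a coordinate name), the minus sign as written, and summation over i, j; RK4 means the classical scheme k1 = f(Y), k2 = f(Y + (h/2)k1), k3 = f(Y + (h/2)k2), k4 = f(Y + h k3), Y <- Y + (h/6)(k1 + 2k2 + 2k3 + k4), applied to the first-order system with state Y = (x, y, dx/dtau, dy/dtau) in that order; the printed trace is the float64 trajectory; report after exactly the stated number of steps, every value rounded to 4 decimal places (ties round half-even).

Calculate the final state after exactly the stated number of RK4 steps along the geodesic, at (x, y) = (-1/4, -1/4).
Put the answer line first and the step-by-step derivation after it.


Answer: x = -0.2953, y = -0.4498, dx/dtau = -0.2038, dy/dtau = -0.9979

f(Y) = (dx/dtau, dy/dtau, -Gamma^x_ij Y'^i Y'^j, -Gamma^y_ij Y'^i Y'^j) with the Gammas evaluated at the stage position; h = 0.050000; intermediate values shown to 6 dp
step 0: x = -0.2500, y = -0.2500, dx/dtau = -0.2500, dy/dtau = -1.0000
step 1:
  k1: at (x, y) = (-0.250000, -0.250000), (dx/dtau, dy/dtau) = (-0.250000, -1.000000); Gamma_xxx = -2.287206, Gamma_xxy = -0.180569, Gamma_xyy = 0.000000, Gamma_yxx = -0.093995, Gamma_yxy = -0.007421, Gamma_yyy = 0.000000; k1 = (-0.250000, -1.000000, 0.233235, 0.009585)
  k2: at (x, y) = (-0.256250, -0.275000), (dx/dtau, dy/dtau) = (-0.244169, -0.999760); Gamma_xxx = -2.362096, Gamma_xxy = -0.192056, Gamma_xyy = 0.000000, Gamma_yxx = -0.099363, Gamma_yxy = -0.008079, Gamma_yyy = 0.000000; k2 = (-0.244169, -0.999760, 0.234590, 0.009868)
  k3: at (x, y) = (-0.256104, -0.274994), (dx/dtau, dy/dtau) = (-0.244135, -0.999753); Gamma_xxx = -2.361397, Gamma_xxy = -0.191800, Gamma_xyy = 0.000000, Gamma_yxx = -0.099252, Gamma_yxy = -0.008062, Gamma_yyy = 0.000000; k3 = (-0.244135, -0.999753, 0.234371, 0.009851)
  k4: at (x, y) = (-0.262207, -0.299988), (dx/dtau, dy/dtau) = (-0.238281, -0.999507); Gamma_xxx = -2.432615, Gamma_xxy = -0.202975, Gamma_xyy = 0.000000, Gamma_yxx = -0.104507, Gamma_yxy = -0.008720, Gamma_yyy = 0.000000; k4 = (-0.238281, -0.999507, 0.234802, 0.010087)
  Y <- Y + (h/6)(k1 + 2k2 + 2k3 + k4): x = -0.2622, y = -0.3000, dx/dtau = -0.2383, dy/dtau = -0.9995
step 2:
  k1: at (x, y) = (-0.262207, -0.299988), (dx/dtau, dy/dtau) = (-0.238284, -0.999507); Gamma_xxx = -2.432618, Gamma_xxy = -0.202976, Gamma_xyy = 0.000000, Gamma_yxx = -0.104508, Gamma_yxy = -0.008720, Gamma_yyy = 0.000000; k1 = (-0.238284, -0.999507, 0.234806, 0.010088)
  k2: at (x, y) = (-0.268165, -0.324975), (dx/dtau, dy/dtau) = (-0.232414, -0.999255); Gamma_xxx = -2.500145, Gamma_xxy = -0.213792, Gamma_xyy = 0.000000, Gamma_yxx = -0.109633, Gamma_yxy = -0.009375, Gamma_yyy = 0.000000; k2 = (-0.232414, -0.999255, 0.234350, 0.010276)
  k3: at (x, y) = (-0.268018, -0.324969), (dx/dtau, dy/dtau) = (-0.232425, -0.999251); Gamma_xxx = -2.499586, Gamma_xxy = -0.213536, Gamma_xyy = 0.000000, Gamma_yxx = -0.109521, Gamma_yxy = -0.009356, Gamma_yyy = 0.000000; k3 = (-0.232425, -0.999251, 0.234219, 0.010262)
  k4: at (x, y) = (-0.273829, -0.349950), (dx/dtau, dy/dtau) = (-0.226573, -0.998994); Gamma_xxx = -2.563556, Gamma_xxy = -0.223950, Gamma_xyy = 0.000000, Gamma_yxx = -0.114497, Gamma_yxy = -0.010002, Gamma_yyy = 0.000000; k4 = (-0.226573, -0.998994, 0.232981, 0.010406)
  Y <- Y + (h/6)(k1 + 2k2 + 2k3 + k4): x = -0.2738, y = -0.3500, dx/dtau = -0.2266, dy/dtau = -0.9990
step 3:
  k1: at (x, y) = (-0.273829, -0.349950), (dx/dtau, dy/dtau) = (-0.226576, -0.998994); Gamma_xxx = -2.563556, Gamma_xxy = -0.223950, Gamma_xyy = 0.000000, Gamma_yxx = -0.114497, Gamma_yxy = -0.010002, Gamma_yyy = 0.000000; k1 = (-0.226576, -0.998994, 0.232986, 0.010406)
  k2: at (x, y) = (-0.279493, -0.374925), (dx/dtau, dy/dtau) = (-0.220751, -0.998734); Gamma_xxx = -2.623983, Gamma_xxy = -0.233925, Gamma_xyy = 0.000000, Gamma_yxx = -0.119307, Gamma_yxy = -0.010636, Gamma_yyy = 0.000000; k2 = (-0.220751, -0.998734, 0.231018, 0.010504)
  k3: at (x, y) = (-0.279347, -0.374919), (dx/dtau, dy/dtau) = (-0.220801, -0.998732); Gamma_xxx = -2.623565, Gamma_xxy = -0.233675, Gamma_xyy = 0.000000, Gamma_yxx = -0.119197, Gamma_yxy = -0.010617, Gamma_yyy = 0.000000; k3 = (-0.220801, -0.998732, 0.230966, 0.010494)
  k4: at (x, y) = (-0.284869, -0.399887), (dx/dtau, dy/dtau) = (-0.215028, -0.998470); Gamma_xxx = -2.680628, Gamma_xxy = -0.243190, Gamma_xyy = 0.000000, Gamma_yxx = -0.123832, Gamma_yxy = -0.011234, Gamma_yyy = 0.000000; k4 = (-0.215028, -0.998470, 0.228369, 0.010550)
  Y <- Y + (h/6)(k1 + 2k2 + 2k3 + k4): x = -0.2849, y = -0.3999, dx/dtau = -0.2150, dy/dtau = -0.9985
step 4:
  k1: at (x, y) = (-0.284868, -0.399887), (dx/dtau, dy/dtau) = (-0.215032, -0.998470); Gamma_xxx = -2.680626, Gamma_xxy = -0.243189, Gamma_xyy = 0.000000, Gamma_yxx = -0.123831, Gamma_yxy = -0.011234, Gamma_yyy = 0.000000; k1 = (-0.215032, -0.998470, 0.228375, 0.010550)
  k2: at (x, y) = (-0.290244, -0.424849), (dx/dtau, dy/dtau) = (-0.209322, -0.998206); Gamma_xxx = -2.734366, Gamma_xxy = -0.252217, Gamma_xyy = 0.000000, Gamma_yxx = -0.128277, Gamma_yxy = -0.011832, Gamma_yyy = 0.000000; k2 = (-0.209322, -0.998206, 0.225208, 0.010565)
  k3: at (x, y) = (-0.290101, -0.424842), (dx/dtau, dy/dtau) = (-0.209401, -0.998206); Gamma_xxx = -2.734082, Gamma_xxy = -0.251978, Gamma_xyy = 0.000000, Gamma_yxx = -0.128171, Gamma_yxy = -0.011812, Gamma_yyy = 0.000000; k3 = (-0.209401, -0.998206, 0.225226, 0.010558)
  k4: at (x, y) = (-0.295338, -0.449797), (dx/dtau, dy/dtau) = (-0.203770, -0.997942); Gamma_xxx = -2.784699, Gamma_xxy = -0.260518, Gamma_xyy = 0.000000, Gamma_yxx = -0.132425, Gamma_yxy = -0.012389, Gamma_yyy = 0.000000; k4 = (-0.203770, -0.997942, 0.221580, 0.010537)
  Y <- Y + (h/6)(k1 + 2k2 + 2k3 + k4): x = -0.2953, y = -0.4498, dx/dtau = -0.2038, dy/dtau = -0.9979


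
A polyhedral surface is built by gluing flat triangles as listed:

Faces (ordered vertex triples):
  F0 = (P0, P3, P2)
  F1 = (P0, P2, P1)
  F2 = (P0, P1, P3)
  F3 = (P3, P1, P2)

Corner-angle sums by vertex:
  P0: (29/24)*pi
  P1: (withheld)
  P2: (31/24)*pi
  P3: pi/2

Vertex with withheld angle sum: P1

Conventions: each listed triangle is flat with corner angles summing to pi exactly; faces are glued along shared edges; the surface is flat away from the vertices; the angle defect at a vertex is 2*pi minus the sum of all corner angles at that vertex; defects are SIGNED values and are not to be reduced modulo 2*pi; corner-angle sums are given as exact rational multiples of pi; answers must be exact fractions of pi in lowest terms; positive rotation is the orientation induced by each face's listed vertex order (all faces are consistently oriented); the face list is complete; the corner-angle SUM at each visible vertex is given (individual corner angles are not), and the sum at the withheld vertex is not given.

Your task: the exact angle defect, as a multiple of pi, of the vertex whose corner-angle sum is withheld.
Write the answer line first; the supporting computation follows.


Answer: defect(P1) = pi

V = 4, E = 6, F = 4; chi = V - E + F = 2
Gauss-Bonnet: total defect = 2*pi*chi = 4*pi; visible defects sum to 3*pi


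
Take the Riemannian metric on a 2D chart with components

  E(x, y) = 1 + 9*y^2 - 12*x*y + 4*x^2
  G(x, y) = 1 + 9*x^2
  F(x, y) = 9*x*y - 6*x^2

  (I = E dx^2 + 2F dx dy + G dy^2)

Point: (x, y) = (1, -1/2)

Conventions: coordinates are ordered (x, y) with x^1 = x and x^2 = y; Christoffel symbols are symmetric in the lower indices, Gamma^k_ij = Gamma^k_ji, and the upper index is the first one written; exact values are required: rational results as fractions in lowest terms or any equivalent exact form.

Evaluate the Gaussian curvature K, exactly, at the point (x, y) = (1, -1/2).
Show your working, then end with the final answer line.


E = 53/4, F = -21/2, G = 10, EG - F^2 = 89/4 at the point
E_x = 14, E_y = -21, F_x = -33/2, F_y = 9, G_x = 18, G_y = 0
E_yy = 18, F_xy = 9, G_xx = 18
Compute both Brioschi determinants and normalise by (EG - F^2)^2.
M1 = [[-E_yy/2 + F_xy - G_xx/2, E_x/2, F_x - E_y/2], [F_y - G_x/2, E, F], [G_y/2, F, G]] = [[-9, 7, -6], [0, 53/4, -21/2], [0, -21/2, 10]]; det M1 = -801/4
M2 = [[0, E_y/2, G_x/2], [E_y/2, E, F], [G_x/2, F, G]] = [[0, -21/2, 9], [-21/2, 53/4, -21/2], [9, -21/2, 10]]; det M2 = -765/4
det M1 - det M2 = -9; K = -9 / (89/4)^2 = -144/7921

Answer: K = -144/7921


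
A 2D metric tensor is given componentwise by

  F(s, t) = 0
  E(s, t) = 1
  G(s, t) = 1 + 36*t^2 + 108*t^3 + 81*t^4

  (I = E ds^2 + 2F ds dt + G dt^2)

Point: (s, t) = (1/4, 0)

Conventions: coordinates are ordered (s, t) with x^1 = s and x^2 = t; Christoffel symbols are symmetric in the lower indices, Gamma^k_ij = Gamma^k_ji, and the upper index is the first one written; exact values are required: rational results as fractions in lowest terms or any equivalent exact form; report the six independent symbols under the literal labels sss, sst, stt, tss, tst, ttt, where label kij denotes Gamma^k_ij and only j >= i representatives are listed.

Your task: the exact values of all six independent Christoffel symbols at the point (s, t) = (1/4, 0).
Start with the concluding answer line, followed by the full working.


Answer: Gamma_sss = 0, Gamma_sst = 0, Gamma_stt = 0, Gamma_tss = 0, Gamma_tst = 0, Gamma_ttt = 0

E = 1, F = 0, G = 1 at the point
E_s = 0, E_t = 0, F_s = 0, F_t = 0, G_s = 0, G_t = 0
EG - F^2 = 1;  g^inv = (1) * [[1, 0], [0, 1]]
first-kind symbols [ij,l] = (1/2)(d_i g_jl + d_j g_il - d_l g_ij): [ss,s] = E_s/2 = 0, [ss,t] = F_s - E_t/2 = 0, [st,s] = E_t/2 = 0, [st,t] = G_s/2 = 0, [tt,s] = F_t - G_s/2 = 0, [tt,t] = G_t/2 = 0
Gamma^s_ij = (G*[ij,s] - F*[ij,t])/(EG - F^2), Gamma^t_ij = (E*[ij,t] - F*[ij,s])/(EG - F^2)


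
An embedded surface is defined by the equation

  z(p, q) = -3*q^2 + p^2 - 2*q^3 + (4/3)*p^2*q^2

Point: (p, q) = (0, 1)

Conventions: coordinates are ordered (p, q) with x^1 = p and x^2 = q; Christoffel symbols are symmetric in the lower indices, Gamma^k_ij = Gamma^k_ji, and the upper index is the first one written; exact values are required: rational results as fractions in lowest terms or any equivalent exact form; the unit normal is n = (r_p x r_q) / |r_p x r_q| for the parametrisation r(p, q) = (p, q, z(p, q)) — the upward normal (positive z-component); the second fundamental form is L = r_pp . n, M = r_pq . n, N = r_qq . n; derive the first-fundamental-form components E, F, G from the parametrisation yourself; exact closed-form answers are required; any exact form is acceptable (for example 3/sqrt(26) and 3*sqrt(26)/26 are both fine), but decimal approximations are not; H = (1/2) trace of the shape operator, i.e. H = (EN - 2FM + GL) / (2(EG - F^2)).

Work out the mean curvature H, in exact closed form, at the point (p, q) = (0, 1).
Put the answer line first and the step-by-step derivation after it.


Answer: H = 988*sqrt(145)/63075

z_p = 0, z_q = -12, z_pp = 14/3, z_pq = 0, z_qq = -18
E = 1, F = 0, G = 145; answer radicand W^2 = 145
unnormalised second-form numerators: l = 14/3, m = 0, n = -18; L = l/sqrt(145), and similarly M = m/sqrt(W^2), N = n/sqrt(W^2)
H = (E*n - 2*F*m + G*l) / (2*(EG - F^2)*sqrt(W^2)); E*n - 2*F*m + G*l = 1976/3, EG - F^2 = 145, so H = (988/435)/sqrt(145)


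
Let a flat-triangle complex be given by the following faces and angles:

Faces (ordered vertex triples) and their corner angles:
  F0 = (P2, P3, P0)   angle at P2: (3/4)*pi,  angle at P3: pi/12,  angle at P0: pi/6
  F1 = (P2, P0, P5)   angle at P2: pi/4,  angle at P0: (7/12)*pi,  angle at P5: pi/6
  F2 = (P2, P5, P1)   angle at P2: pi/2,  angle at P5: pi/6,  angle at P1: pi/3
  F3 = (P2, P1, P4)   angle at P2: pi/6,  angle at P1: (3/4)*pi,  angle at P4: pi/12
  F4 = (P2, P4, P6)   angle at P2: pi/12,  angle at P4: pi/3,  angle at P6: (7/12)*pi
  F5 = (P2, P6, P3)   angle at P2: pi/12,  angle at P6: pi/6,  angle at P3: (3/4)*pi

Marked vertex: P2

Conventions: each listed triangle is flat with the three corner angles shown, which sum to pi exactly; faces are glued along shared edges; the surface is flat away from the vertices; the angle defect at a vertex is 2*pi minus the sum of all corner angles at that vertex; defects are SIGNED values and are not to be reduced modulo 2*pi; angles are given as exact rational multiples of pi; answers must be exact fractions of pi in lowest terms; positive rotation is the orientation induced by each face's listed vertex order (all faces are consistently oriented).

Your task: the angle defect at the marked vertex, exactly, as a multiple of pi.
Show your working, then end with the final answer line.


Sum of corner angles at P2: (11/6)*pi
defect = 2*pi - (11/6)*pi

Answer: defect(P2) = pi/6


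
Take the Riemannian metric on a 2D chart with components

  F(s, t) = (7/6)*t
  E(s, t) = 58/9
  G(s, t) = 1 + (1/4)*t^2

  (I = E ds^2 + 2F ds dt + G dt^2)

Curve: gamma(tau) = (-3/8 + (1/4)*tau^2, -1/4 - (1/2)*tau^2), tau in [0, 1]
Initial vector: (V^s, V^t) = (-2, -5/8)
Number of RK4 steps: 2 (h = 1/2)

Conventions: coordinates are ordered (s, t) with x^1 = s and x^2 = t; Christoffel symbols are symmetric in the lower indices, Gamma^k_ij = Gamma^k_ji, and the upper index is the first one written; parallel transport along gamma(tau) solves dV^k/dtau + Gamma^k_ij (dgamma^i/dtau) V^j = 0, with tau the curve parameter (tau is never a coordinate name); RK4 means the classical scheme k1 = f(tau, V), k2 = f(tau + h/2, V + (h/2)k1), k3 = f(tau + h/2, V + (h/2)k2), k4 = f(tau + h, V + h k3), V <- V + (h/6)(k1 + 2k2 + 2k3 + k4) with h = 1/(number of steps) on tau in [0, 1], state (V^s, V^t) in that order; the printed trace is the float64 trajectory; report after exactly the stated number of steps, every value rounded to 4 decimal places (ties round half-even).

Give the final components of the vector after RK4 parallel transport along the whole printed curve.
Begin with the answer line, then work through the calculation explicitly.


Answer: V^s = -2.0558, V^t = -0.6190

gamma'(tau) = ((1/2)*tau, -tau); f(tau, V)^k = -Gamma^k_ij(gamma(tau)) gamma'^i(tau) V^j; h = 1/2; intermediate values shown to 6 dp
curve data and Christoffel symbols at the stage parameters:
  tau = 0.000000: gamma = (-0.375000, -0.250000), gamma' = (0.000000, 0.000000); Gamma_sss = 0.000000, Gamma_sst = 0.000000, Gamma_stt = 0.180597, Gamma_tss = 0.000000, Gamma_tst = 0.000000, Gamma_ttt = -0.009675
  tau = 0.250000: gamma = (-0.359375, -0.281250), gamma' = (0.125000, -0.250000); Gamma_sss = 0.000000, Gamma_sst = 0.000000, Gamma_stt = 0.180481, Gamma_tss = 0.000000, Gamma_tst = 0.000000, Gamma_ttt = -0.010877
  tau = 0.500000: gamma = (-0.312500, -0.375000), gamma' = (0.250000, -0.500000); Gamma_sss = 0.000000, Gamma_sst = 0.000000, Gamma_stt = 0.180052, Gamma_tss = 0.000000, Gamma_tst = 0.000000, Gamma_ttt = -0.014468
  tau = 0.750000: gamma = (-0.234375, -0.531250), gamma' = (0.375000, -0.750000); Gamma_sss = 0.000000, Gamma_sst = 0.000000, Gamma_stt = 0.179074, Gamma_tss = 0.000000, Gamma_tst = 0.000000, Gamma_ttt = -0.020386
  tau = 1.000000: gamma = (-0.125000, -0.750000), gamma' = (0.500000, -1.000000); Gamma_sss = 0.000000, Gamma_sst = 0.000000, Gamma_stt = 0.177168, Gamma_tss = 0.000000, Gamma_tst = 0.000000, Gamma_ttt = -0.028474
step 0: V^s = -2.0000, V^t = -0.6250
step 1: k1 = (0.000000, 0.000000), k2 = (-0.028200, 0.001700), k3 = (-0.028181, 0.001698), k4 = (-0.056190, 0.004515); V <- V + (h/6)(k1 + 2k2 + 2k3 + k4): V^s = -2.0141, V^t = -0.6241
step 2: k1 = (-0.056181, 0.004515), k2 = (-0.083663, 0.009524), k3 = (-0.083495, 0.009505), k4 = (-0.109721, 0.017634); V <- V + (h/6)(k1 + 2k2 + 2k3 + k4): V^s = -2.0558, V^t = -0.6190


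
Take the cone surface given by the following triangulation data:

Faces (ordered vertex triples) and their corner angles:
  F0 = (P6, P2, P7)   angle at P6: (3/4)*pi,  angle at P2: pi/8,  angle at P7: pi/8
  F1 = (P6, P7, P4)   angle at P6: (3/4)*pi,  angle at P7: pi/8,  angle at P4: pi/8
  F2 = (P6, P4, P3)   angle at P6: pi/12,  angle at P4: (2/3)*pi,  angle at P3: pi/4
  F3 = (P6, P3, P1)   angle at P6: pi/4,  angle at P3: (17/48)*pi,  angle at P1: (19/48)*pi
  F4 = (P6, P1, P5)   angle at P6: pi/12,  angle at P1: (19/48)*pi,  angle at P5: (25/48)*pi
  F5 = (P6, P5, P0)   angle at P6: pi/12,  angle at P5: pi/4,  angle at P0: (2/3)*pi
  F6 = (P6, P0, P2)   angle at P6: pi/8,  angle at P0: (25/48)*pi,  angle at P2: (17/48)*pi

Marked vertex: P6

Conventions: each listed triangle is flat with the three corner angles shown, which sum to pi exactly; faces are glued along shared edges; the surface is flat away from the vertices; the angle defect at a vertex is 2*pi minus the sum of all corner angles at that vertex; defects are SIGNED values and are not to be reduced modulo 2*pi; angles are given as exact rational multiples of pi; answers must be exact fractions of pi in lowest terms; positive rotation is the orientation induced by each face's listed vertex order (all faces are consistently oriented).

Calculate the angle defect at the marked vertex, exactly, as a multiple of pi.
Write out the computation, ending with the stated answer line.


Sum of corner angles at P6: (17/8)*pi
defect = 2*pi - (17/8)*pi

Answer: defect(P6) = -pi/8


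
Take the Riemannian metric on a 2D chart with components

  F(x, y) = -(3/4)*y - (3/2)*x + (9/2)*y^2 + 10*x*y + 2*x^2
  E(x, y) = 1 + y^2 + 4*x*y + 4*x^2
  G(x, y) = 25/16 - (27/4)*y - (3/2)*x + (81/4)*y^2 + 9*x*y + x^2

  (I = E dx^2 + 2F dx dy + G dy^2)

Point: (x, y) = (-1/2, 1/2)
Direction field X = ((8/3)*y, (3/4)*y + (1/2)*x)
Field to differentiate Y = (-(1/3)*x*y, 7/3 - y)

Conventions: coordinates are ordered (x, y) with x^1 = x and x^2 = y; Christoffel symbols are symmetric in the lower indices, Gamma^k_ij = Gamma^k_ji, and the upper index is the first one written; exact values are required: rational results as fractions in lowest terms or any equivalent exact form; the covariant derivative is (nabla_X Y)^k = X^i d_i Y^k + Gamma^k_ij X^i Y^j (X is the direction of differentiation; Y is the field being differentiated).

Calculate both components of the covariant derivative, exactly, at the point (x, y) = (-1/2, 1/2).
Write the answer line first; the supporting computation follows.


Answer: (nabla_X Y)^x = -443/432, (nabla_X Y)^y = 329/216

E = 5/4, F = -1/2, G = 2 at the point
E_x = -2, E_y = -1, F_x = 3/2, F_y = -5/4, G_x = 2, G_y = 9
EG - F^2 = 9/4;  g^inv = (4/9) * [[2, 1/2], [1/2, 5/4]]
first-kind symbols [ij,l] = (1/2)(d_i g_jl + d_j g_il - d_l g_ij): [xx,x] = E_x/2 = -1, [xx,y] = F_x - E_y/2 = 2, [xy,x] = E_y/2 = -1/2, [xy,y] = G_x/2 = 1, [yy,x] = F_y - G_x/2 = -9/4, [yy,y] = G_y/2 = 9/2
Gamma^x_ij = (G*[ij,x] - F*[ij,y])/(EG - F^2), Gamma^y_ij = (E*[ij,y] - F*[ij,x])/(EG - F^2)
Gamma_xxx = -4/9, Gamma_xxy = -2/9, Gamma_xyy = -1, Gamma_yxx = 8/9, Gamma_yxy = 4/9, Gamma_yyy = 2
X = (4/3, 1/8), Y = (1/12, 11/6) at the point


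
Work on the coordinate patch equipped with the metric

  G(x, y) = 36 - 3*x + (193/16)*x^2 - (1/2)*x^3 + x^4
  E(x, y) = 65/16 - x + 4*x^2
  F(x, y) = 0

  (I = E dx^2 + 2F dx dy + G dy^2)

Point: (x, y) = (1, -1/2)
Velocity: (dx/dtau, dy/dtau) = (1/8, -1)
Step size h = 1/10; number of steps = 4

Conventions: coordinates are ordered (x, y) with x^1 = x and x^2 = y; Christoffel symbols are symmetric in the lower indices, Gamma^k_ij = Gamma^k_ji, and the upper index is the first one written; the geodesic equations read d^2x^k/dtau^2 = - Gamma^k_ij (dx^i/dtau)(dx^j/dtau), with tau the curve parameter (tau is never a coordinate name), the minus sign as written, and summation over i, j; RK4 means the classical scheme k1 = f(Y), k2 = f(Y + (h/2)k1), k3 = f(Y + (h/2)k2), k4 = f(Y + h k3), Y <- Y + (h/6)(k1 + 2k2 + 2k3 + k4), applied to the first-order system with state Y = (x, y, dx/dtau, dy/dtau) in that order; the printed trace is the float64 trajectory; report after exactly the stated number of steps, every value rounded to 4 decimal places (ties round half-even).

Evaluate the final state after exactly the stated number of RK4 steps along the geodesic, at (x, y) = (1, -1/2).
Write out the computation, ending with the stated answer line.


f(Y) = (dx/dtau, dy/dtau, -Gamma^x_ij Y'^i Y'^j, -Gamma^y_ij Y'^i Y'^j) with the Gammas evaluated at the stage position; h = 0.100000; intermediate values shown to 6 dp
step 0: x = 1.0000, y = -0.5000, dx/dtau = 0.1250, dy/dtau = -1.0000
step 1:
  k1: at (x, y) = (1.000000, -0.500000), (dx/dtau, dy/dtau) = (0.125000, -1.000000); Gamma_xxx = 0.495575, Gamma_xxy = 0.000000, Gamma_xyy = -1.672566, Gamma_yxx = 0.000000, Gamma_yxy = 0.259259, Gamma_yyy = 0.000000; k1 = (0.125000, -1.000000, 1.664823, 0.064815)
  k2: at (x, y) = (1.006250, -0.550000), (dx/dtau, dy/dtau) = (0.208241, -0.996759); Gamma_xxx = 0.496031, Gamma_xxy = 0.000000, Gamma_xyy = -1.676828, Gamma_yxx = 0.000000, Gamma_yxy = 0.260687, Gamma_yyy = 0.000000; k2 = (0.208241, -0.996759, 1.644467, 0.108220)
  k3: at (x, y) = (1.010412, -0.549838), (dx/dtau, dy/dtau) = (0.207223, -0.994589); Gamma_xxx = 0.496320, Gamma_xxy = 0.000000, Gamma_xyy = -1.679628, Gamma_yxx = 0.000000, Gamma_yxy = 0.261634, Gamma_yyy = 0.000000; k3 = (0.207223, -0.994589, 1.640188, 0.107847)
  k4: at (x, y) = (1.020722, -0.599459), (dx/dtau, dy/dtau) = (0.289019, -0.989215); Gamma_xxx = 0.496983, Gamma_xxy = 0.000000, Gamma_xyy = -1.686437, Gamma_yxx = 0.000000, Gamma_yxy = 0.263964, Gamma_yyy = 0.000000; k4 = (0.289019, -0.989215, 1.608744, 0.150936)
  Y <- Y + (h/6)(k1 + 2k2 + 2k3 + k4): x = 1.0207, y = -0.5995, dx/dtau = 0.2890, dy/dtau = -0.9892
step 2:
  k1: at (x, y) = (1.020749, -0.599532), (dx/dtau, dy/dtau) = (0.289048, -0.989202); Gamma_xxx = 0.496985, Gamma_xxy = 0.000000, Gamma_xyy = -1.686454, Gamma_yxx = 0.000000, Gamma_yxy = 0.263970, Gamma_yyy = 0.000000; k1 = (0.289048, -0.989202, 1.608708, 0.150952)
  k2: at (x, y) = (1.035202, -0.648992), (dx/dtau, dy/dtau) = (0.369483, -0.981654); Gamma_xxx = 0.497795, Gamma_xxy = 0.000000, Gamma_xyy = -1.695699, Gamma_yxx = 0.000000, Gamma_yxy = 0.267202, Gamma_yyy = 0.000000; k2 = (0.369483, -0.981654, 1.566094, 0.193831)
  k3: at (x, y) = (1.039223, -0.648615), (dx/dtau, dy/dtau) = (0.367353, -0.979510); Gamma_xxx = 0.497996, Gamma_xxy = 0.000000, Gamma_xyy = -1.698211, Gamma_yxx = 0.000000, Gamma_yxy = 0.268094, Gamma_yyy = 0.000000; k3 = (0.367353, -0.979510, 1.562129, 0.192934)
  k4: at (x, y) = (1.057484, -0.697483), (dx/dtau, dy/dtau) = (0.445261, -0.969909); Gamma_xxx = 0.498781, Gamma_xxy = 0.000000, Gamma_xyy = -1.709298, Gamma_yxx = 0.000000, Gamma_yxy = 0.272103, Gamma_yyy = 0.000000; k4 = (0.445261, -0.969909, 1.509088, 0.235022)
  Y <- Y + (h/6)(k1 + 2k2 + 2k3 + k4): x = 1.0575, y = -0.6976, dx/dtau = 0.4453, dy/dtau = -0.9699
step 3:
  k1: at (x, y) = (1.057549, -0.697556), (dx/dtau, dy/dtau) = (0.445285, -0.969877); Gamma_xxx = 0.498783, Gamma_xxy = 0.000000, Gamma_xyy = -1.709336, Gamma_yxx = 0.000000, Gamma_yxy = 0.272117, Gamma_yyy = 0.000000; k1 = (0.445285, -0.969877, 1.509008, 0.235040)
  k2: at (x, y) = (1.079813, -0.746050), (dx/dtau, dy/dtau) = (0.520736, -0.958125); Gamma_xxx = 0.499466, Gamma_xxy = 0.000000, Gamma_xyy = -1.722169, Gamma_yxx = 0.000000, Gamma_yxy = 0.276916, Gamma_yyy = 0.000000; k2 = (0.520736, -0.958125, 1.445519, 0.276324)
  k3: at (x, y) = (1.083586, -0.745462), (dx/dtau, dy/dtau) = (0.517561, -0.956061); Gamma_xxx = 0.499553, Gamma_xxy = 0.000000, Gamma_xyy = -1.724273, Gamma_yxx = 0.000000, Gamma_yxy = 0.277720, Gamma_yyy = 0.000000; k3 = (0.517561, -0.956061, 1.442260, 0.274842)
  k4: at (x, y) = (1.109305, -0.793162), (dx/dtau, dy/dtau) = (0.589511, -0.942393); Gamma_xxx = 0.499937, Gamma_xxy = 0.000000, Gamma_xyy = -1.738090, Gamma_yxx = 0.000000, Gamma_yxy = 0.283122, Gamma_yyy = 0.000000; k4 = (0.589511, -0.942393, 1.369865, 0.314577)
  Y <- Y + (h/6)(k1 + 2k2 + 2k3 + k4): x = 1.1094, y = -0.7932, dx/dtau = 0.5895, dy/dtau = -0.9423
step 4:
  k1: at (x, y) = (1.109405, -0.793233), (dx/dtau, dy/dtau) = (0.589526, -0.942344); Gamma_xxx = 0.499938, Gamma_xxy = 0.000000, Gamma_xyy = -1.738143, Gamma_yxx = 0.000000, Gamma_yxy = 0.283142, Gamma_yyy = 0.000000; k1 = (0.589526, -0.942344, 1.369744, 0.314592)
  k2: at (x, y) = (1.138882, -0.840350), (dx/dtau, dy/dtau) = (0.658013, -0.926615); Gamma_xxx = 0.499952, Gamma_xxy = 0.000000, Gamma_xyy = -1.752916, Gamma_yxx = 0.000000, Gamma_yxy = 0.289171, Gamma_yyy = 0.000000; k2 = (0.658013, -0.926615, 1.288610, 0.352629)
  k3: at (x, y) = (1.142306, -0.839564), (dx/dtau, dy/dtau) = (0.653956, -0.924713); Gamma_xxx = 0.499926, Gamma_xxy = 0.000000, Gamma_xyy = -1.754563, Gamma_yxx = 0.000000, Gamma_yxy = 0.289860, Gamma_yyy = 0.000000; k3 = (0.653956, -0.924713, 1.286519, 0.350570)
  k4: at (x, y) = (1.174801, -0.885705), (dx/dtau, dy/dtau) = (0.718178, -0.907287); Gamma_xxx = 0.499410, Gamma_xxy = 0.000000, Gamma_xyy = -1.769524, Gamma_yxx = 0.000000, Gamma_yxy = 0.296284, Gamma_yyy = 0.000000; k4 = (0.718178, -0.907287, 1.199035, 0.386113)
  Y <- Y + (h/6)(k1 + 2k2 + 2k3 + k4): x = 1.1749, y = -0.8858, dx/dtau = 0.7182, dy/dtau = -0.9072

Answer: x = 1.1749, y = -0.8858, dx/dtau = 0.7182, dy/dtau = -0.9072


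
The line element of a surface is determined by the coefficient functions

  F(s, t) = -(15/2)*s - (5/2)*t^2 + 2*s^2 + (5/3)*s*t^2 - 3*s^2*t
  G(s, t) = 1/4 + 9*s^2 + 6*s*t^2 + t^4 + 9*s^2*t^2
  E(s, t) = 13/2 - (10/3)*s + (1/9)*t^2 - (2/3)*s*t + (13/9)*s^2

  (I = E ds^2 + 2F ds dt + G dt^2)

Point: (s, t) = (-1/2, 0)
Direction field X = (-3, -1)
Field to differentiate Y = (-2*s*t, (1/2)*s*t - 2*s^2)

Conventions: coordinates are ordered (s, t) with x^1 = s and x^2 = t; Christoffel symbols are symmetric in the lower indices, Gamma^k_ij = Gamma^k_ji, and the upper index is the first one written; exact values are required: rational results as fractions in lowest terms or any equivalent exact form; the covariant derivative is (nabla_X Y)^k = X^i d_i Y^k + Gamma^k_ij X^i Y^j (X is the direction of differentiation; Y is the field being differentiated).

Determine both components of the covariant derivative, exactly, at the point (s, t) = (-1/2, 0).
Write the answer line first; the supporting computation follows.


Answer: (nabla_X Y)^s = 4427/469, (nabla_X Y)^t = -49145/1876

E = 307/36, F = 17/4, G = 5/2 at the point
E_s = -43/9, E_t = 1/3, F_s = -19/2, F_t = -3/4, G_s = -9, G_t = 0
EG - F^2 = 469/144;  g^inv = (144/469) * [[5/2, -17/4], [-17/4, 307/36]]
first-kind symbols [ij,l] = (1/2)(d_i g_jl + d_j g_il - d_l g_ij): [ss,s] = E_s/2 = -43/18, [ss,t] = F_s - E_t/2 = -29/3, [st,s] = E_t/2 = 1/6, [st,t] = G_s/2 = -9/2, [tt,s] = F_t - G_s/2 = 15/4, [tt,t] = G_t/2 = 0
Gamma^s_ij = (G*[ij,s] - F*[ij,t])/(EG - F^2), Gamma^t_ij = (E*[ij,t] - F*[ij,s])/(EG - F^2)
Gamma_sss = 5056/469, Gamma_sst = 6, Gamma_stt = 1350/469, Gamma_tss = -31226/1407, Gamma_tst = -12, Gamma_ttt = -2295/469
X = (-3, -1), Y = (0, -1/2) at the point


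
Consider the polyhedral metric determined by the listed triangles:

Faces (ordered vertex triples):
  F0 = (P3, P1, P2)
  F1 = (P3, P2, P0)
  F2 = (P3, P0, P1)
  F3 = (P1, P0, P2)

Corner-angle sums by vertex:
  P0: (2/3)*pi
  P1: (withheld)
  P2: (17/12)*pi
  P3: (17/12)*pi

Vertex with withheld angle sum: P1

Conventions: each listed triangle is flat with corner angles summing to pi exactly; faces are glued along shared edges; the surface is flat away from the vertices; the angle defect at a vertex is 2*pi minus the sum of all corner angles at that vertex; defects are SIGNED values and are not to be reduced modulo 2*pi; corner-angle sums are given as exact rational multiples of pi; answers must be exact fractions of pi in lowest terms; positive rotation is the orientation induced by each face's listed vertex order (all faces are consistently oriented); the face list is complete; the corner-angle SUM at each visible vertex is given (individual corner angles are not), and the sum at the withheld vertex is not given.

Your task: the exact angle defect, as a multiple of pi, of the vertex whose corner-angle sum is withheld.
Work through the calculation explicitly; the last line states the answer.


V = 4, E = 6, F = 4; chi = V - E + F = 2
Gauss-Bonnet: total defect = 2*pi*chi = 4*pi; visible defects sum to (5/2)*pi

Answer: defect(P1) = (3/2)*pi


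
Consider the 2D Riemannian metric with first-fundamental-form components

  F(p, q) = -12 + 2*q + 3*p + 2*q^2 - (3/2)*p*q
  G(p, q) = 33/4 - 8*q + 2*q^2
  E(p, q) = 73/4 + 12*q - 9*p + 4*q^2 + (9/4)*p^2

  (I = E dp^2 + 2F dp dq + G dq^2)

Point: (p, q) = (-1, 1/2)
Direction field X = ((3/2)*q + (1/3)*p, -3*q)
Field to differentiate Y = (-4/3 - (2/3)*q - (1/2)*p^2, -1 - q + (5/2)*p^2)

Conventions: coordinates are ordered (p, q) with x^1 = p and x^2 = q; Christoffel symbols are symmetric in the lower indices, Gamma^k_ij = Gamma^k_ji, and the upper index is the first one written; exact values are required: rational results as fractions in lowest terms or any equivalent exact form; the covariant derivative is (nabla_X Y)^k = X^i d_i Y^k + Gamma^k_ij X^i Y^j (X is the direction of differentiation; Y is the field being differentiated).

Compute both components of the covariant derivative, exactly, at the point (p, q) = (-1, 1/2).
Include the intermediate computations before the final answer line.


E = 73/2, F = -51/4, G = 19/4 at the point
E_p = -27/2, E_q = 16, F_p = 9/4, F_q = 11/2, G_p = 0, G_q = -6
EG - F^2 = 173/16;  g^inv = (16/173) * [[19/4, 51/4], [51/4, 73/2]]
first-kind symbols [ij,l] = (1/2)(d_i g_jl + d_j g_il - d_l g_ij): [pp,p] = E_p/2 = -27/4, [pp,q] = F_p - E_q/2 = -23/4, [pq,p] = E_q/2 = 8, [pq,q] = G_p/2 = 0, [qq,p] = F_q - G_p/2 = 11/2, [qq,q] = G_q/2 = -3
Gamma^p_ij = (G*[ij,p] - F*[ij,q])/(EG - F^2), Gamma^q_ij = (E*[ij,q] - F*[ij,p])/(EG - F^2)
Gamma_ppp = -1686/173, Gamma_ppq = 608/173, Gamma_pqq = -194/173, Gamma_qpp = -4735/173, Gamma_qpq = 1632/173, Gamma_qqq = -630/173
X = (5/12, -3/2), Y = (-13/6, 1) at the point

Answer: (nabla_X Y)^p = 8575/346, (nabla_X Y)^q = 799397/12456
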